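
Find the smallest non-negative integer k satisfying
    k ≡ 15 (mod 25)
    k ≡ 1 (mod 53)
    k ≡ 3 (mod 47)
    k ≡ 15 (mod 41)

The moduli are pairwise coprime; N = 25·53·47·41 = 2553275.
N/25 = 102131; 102131 ≡ 6 (mod 25); 6·21 ≡ 1, so inverse 21.
N/53 = 48175; 48175 ≡ 51 (mod 53); 51·26 ≡ 1, so inverse 26.
N/47 = 54325; 54325 ≡ 40 (mod 47); 40·20 ≡ 1, so inverse 20.
N/41 = 62275; 62275 ≡ 37 (mod 41); 37·10 ≡ 1, so inverse 10.
k ≡ 15·102131·21 + 1·48175·26 + 3·54325·20 + 15·62275·10 = 46024565.
46024565 mod 2553275 = 65615.

65615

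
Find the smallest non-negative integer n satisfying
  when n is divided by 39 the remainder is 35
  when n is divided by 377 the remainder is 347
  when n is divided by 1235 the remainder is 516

Combine the congruences pairwise.
gcd(39, 377) = 13 and 13 | (347 − 35), so the pair is consistent; merging gives n ≡ 347 (mod 1131), where 1131 = lcm(39, 377).
gcd(1131, 1235) = 13 and 13 | (516 − 347), so the pair is consistent; merging gives n ≡ 38801 (mod 107445), where 107445 = lcm(1131, 1235).
The solution is unique modulo lcm(39, 377, 1235) = 107445.

38801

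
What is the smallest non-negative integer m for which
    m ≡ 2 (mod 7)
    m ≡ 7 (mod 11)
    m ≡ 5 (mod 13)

590

The moduli are pairwise coprime; N = 7·11·13 = 1001.
N/7 = 143; 143 ≡ 3 (mod 7); 3·5 ≡ 1, so inverse 5.
N/11 = 91; 91 ≡ 3 (mod 11); 3·4 ≡ 1, so inverse 4.
N/13 = 77; 77 ≡ 12 (mod 13); 12·12 ≡ 1, so inverse 12.
m ≡ 2·143·5 + 7·91·4 + 5·77·12 = 8598.
8598 mod 1001 = 590.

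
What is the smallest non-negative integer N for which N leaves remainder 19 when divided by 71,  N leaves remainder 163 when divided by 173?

5699

From N ≡ 19 (mod 71) write N = 19 + 71t. Substituting into N ≡ 163 (mod 173) gives 71t ≡ 144 (mod 173), and since 71⁻¹ ≡ 39 (mod 173), t ≡ 80. Hence N ≡ 19 + 71·80 = 5699 (mod 12283).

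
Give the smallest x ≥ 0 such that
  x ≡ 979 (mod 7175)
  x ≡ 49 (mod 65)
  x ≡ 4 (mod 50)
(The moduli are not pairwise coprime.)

Combine the congruences pairwise.
gcd(7175, 65) = 5 and 5 | (49 − 979), so the pair is consistent; merging gives x ≡ 51204 (mod 93275), where 93275 = lcm(7175, 65).
gcd(93275, 50) = 25 and 25 | (4 − 51204), so the pair is consistent; merging gives x ≡ 51204 (mod 186550), where 186550 = lcm(93275, 50).
The solution is unique modulo lcm(7175, 65, 50) = 186550.

51204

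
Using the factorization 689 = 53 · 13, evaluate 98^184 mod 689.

Mod 53: 98 ≡ 45; by Fermat, exponent reduces to 184 mod 52 = 28; 45^28 ≡ 42 (mod 53).
Mod 13: 98 ≡ 7; by Fermat, exponent reduces to 184 mod 12 = 4; 7^4 ≡ 9 (mod 13).
Combine by CRT: x ≡ 42 (mod 53), x ≡ 9 (mod 13) ⇒ x ≡ 360 (mod 689).

360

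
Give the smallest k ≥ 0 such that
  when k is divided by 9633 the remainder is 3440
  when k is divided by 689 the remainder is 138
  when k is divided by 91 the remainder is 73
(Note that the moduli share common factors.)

gcd(9633, 689) = 13 and 13 | (138 − 3440), so the pair is consistent; merging gives k ≡ 408026 (mod 510549), where 510549 = lcm(9633, 689).
gcd(510549, 91) = 13 and 13 | (73 − 408026), so the pair is consistent; merging gives k ≡ 408026 (mod 3573843), where 3573843 = lcm(510549, 91).
The solution is unique modulo lcm(9633, 689, 91) = 3573843.

408026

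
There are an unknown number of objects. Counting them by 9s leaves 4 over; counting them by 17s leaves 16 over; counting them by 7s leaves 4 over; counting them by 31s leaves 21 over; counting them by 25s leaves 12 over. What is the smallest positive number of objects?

155362

Combine the congruences pairwise.
From N ≡ 4 (mod 9) write N = 4 + 9t. Substituting into N ≡ 16 (mod 17) gives 9t ≡ 12 (mod 17), and since 9⁻¹ ≡ 2 (mod 17), t ≡ 7. Hence N ≡ 4 + 9·7 = 67 (mod 153).
From N ≡ 67 (mod 153) write N = 67 + 153t. Substituting into N ≡ 4 (mod 7) gives 153t ≡ 0 (mod 7), and since 6⁻¹ ≡ 6 (mod 7), t ≡ 0. Hence N ≡ 67 + 153·0 = 67 (mod 1071).
From N ≡ 67 (mod 1071) write N = 67 + 1071t. Substituting into N ≡ 21 (mod 31) gives 1071t ≡ 16 (mod 31), and since 17⁻¹ ≡ 11 (mod 31), t ≡ 21. Hence N ≡ 67 + 1071·21 = 22558 (mod 33201).
From N ≡ 22558 (mod 33201) write N = 22558 + 33201t. Substituting into N ≡ 12 (mod 25) gives 33201t ≡ 4 (mod 25), and since 1⁻¹ ≡ 1 (mod 25), t ≡ 4. Hence N ≡ 22558 + 33201·4 = 155362 (mod 830025).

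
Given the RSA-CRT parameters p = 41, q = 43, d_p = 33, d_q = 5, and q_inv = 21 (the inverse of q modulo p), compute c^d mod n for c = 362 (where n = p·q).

750

m₁ = c^(d_p) mod p: c ≡ 34 (mod 41), and 34^33 mod 41 = 12.
m₂ = c^(d_q) mod q: c ≡ 18 (mod 43), and 18^5 mod 43 = 19.
h = q_inv·(m₁ − m₂) mod p = 21·(12 − 19) mod 41 = 17.
m = m₂ + h·q = 19 + 17·43 = 750.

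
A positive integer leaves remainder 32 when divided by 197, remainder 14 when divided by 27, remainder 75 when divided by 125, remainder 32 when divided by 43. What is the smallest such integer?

The moduli are pairwise coprime; M = 197·27·125·43 = 28589625.
M/197 = 145125; 145125 ≡ 133 (mod 197); 133·40 ≡ 1, so inverse 40.
M/27 = 1058875; 1058875 ≡ 16 (mod 27); 16·22 ≡ 1, so inverse 22.
M/125 = 228717; 228717 ≡ 92 (mod 125); 92·53 ≡ 1, so inverse 53.
M/43 = 664875; 664875 ≡ 9 (mod 43); 9·24 ≡ 1, so inverse 24.
n ≡ 32·145125·40 + 14·1058875·22 + 75·228717·53 + 32·664875·24 = 1931667575.
1931667575 mod 28589625 = 16162700.

16162700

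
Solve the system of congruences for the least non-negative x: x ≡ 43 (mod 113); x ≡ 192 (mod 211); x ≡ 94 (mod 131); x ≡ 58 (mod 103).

218598091

The moduli are pairwise coprime; N = 113·211·131·103 = 321713599.
N/113 = 2847023; 2847023 ≡ 101 (mod 113); 101·47 ≡ 1, so inverse 47.
N/211 = 1524709; 1524709 ≡ 23 (mod 211); 23·156 ≡ 1, so inverse 156.
N/131 = 2455829; 2455829 ≡ 103 (mod 131); 103·14 ≡ 1, so inverse 14.
N/103 = 3123433; 3123433 ≡ 61 (mod 103); 61·76 ≡ 1, so inverse 76.
x ≡ 43·2847023·47 + 192·1524709·156 + 94·2455829·14 + 58·3123433·76 = 68421881079.
68421881079 mod 321713599 = 218598091.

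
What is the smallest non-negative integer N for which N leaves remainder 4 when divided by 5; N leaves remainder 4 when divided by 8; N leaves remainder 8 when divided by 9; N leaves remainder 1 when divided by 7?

Combine the congruences pairwise.
From N ≡ 4 (mod 5) write N = 4 + 5t. Substituting into N ≡ 4 (mod 8) gives 5t ≡ 0 (mod 8), and since 5⁻¹ ≡ 5 (mod 8), t ≡ 0. Hence N ≡ 4 + 5·0 = 4 (mod 40).
From N ≡ 4 (mod 40) write N = 4 + 40t. Substituting into N ≡ 8 (mod 9) gives 40t ≡ 4 (mod 9), and since 4⁻¹ ≡ 7 (mod 9), t ≡ 1. Hence N ≡ 4 + 40·1 = 44 (mod 360).
From N ≡ 44 (mod 360) write N = 44 + 360t. Substituting into N ≡ 1 (mod 7) gives 360t ≡ 6 (mod 7), and since 3⁻¹ ≡ 5 (mod 7), t ≡ 2. Hence N ≡ 44 + 360·2 = 764 (mod 2520).

764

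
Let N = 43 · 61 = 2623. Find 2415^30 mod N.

Mod 43: 2415 ≡ 7; 7^30 ≡ 1 (mod 43).
Mod 61: 2415 ≡ 36; 36^30 ≡ 1 (mod 61).
Combine by CRT: x ≡ 1 (mod 43), x ≡ 1 (mod 61) ⇒ x ≡ 1 (mod 2623).

1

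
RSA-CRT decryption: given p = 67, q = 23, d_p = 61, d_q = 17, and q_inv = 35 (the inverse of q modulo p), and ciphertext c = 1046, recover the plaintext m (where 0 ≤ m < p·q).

704

m₁ = c^(d_p) mod p: c ≡ 41 (mod 67), and 41^61 mod 67 = 34.
m₂ = c^(d_q) mod q: c ≡ 11 (mod 23), and 11^17 mod 23 = 14.
h = q_inv·(m₁ − m₂) mod p = 35·(34 − 14) mod 67 = 30.
m = m₂ + h·q = 14 + 30·23 = 704.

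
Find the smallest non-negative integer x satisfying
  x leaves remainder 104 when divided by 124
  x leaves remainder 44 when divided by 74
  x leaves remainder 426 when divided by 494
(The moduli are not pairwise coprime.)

631264

Combine the congruences pairwise.
gcd(124, 74) = 2 and 2 | (44 − 104), so the pair is consistent; merging gives x ≡ 2708 (mod 4588), where 4588 = lcm(124, 74).
gcd(4588, 494) = 2 and 2 | (426 − 2708), so the pair is consistent; merging gives x ≡ 631264 (mod 1133236), where 1133236 = lcm(4588, 494).
The solution is unique modulo lcm(124, 74, 494) = 1133236.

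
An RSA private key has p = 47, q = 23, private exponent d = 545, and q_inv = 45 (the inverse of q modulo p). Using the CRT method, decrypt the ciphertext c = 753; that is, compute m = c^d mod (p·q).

471

d_p = d mod (p−1) = 545 mod 46 = 39; d_q = d mod (q−1) = 17.
m₁ = c^(d_p) mod p: c ≡ 1 (mod 47), and 1^39 mod 47 = 1.
m₂ = c^(d_q) mod q: c ≡ 17 (mod 23), and 17^17 mod 23 = 11.
h = q_inv·(m₁ − m₂) mod p = 45·(1 − 11) mod 47 = 20.
m = m₂ + h·q = 11 + 20·23 = 471.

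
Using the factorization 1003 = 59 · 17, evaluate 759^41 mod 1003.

Mod 59: 759 ≡ 51; 51^41 ≡ 49 (mod 59).
Mod 17: 759 ≡ 11; by Fermat, exponent reduces to 41 mod 16 = 9; 11^9 ≡ 6 (mod 17).
Combine by CRT: x ≡ 49 (mod 59), x ≡ 6 (mod 17) ⇒ x ≡ 108 (mod 1003).

108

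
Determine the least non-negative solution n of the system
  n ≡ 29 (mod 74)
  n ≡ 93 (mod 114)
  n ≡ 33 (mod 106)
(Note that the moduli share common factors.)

Combine the congruences pairwise.
gcd(74, 114) = 2 and 2 | (93 − 29), so the pair is consistent; merging gives n ≡ 3285 (mod 4218), where 4218 = lcm(74, 114).
gcd(4218, 106) = 2 and 2 | (33 − 3285), so the pair is consistent; merging gives n ≡ 159351 (mod 223554), where 223554 = lcm(4218, 106).
The solution is unique modulo lcm(74, 114, 106) = 223554.

159351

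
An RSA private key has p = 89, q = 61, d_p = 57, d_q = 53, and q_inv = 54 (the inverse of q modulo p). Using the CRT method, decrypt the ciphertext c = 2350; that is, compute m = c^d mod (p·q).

m₁ = c^(d_p) mod p: c ≡ 36 (mod 89), and 36^57 mod 89 = 9.
m₂ = c^(d_q) mod q: c ≡ 32 (mod 61), and 32^53 mod 61 = 40.
h = q_inv·(m₁ − m₂) mod p = 54·(9 − 40) mod 89 = 17.
m = m₂ + h·q = 40 + 17·61 = 1077.

1077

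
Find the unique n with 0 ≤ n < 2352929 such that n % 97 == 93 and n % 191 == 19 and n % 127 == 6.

989590

From n ≡ 93 (mod 97) write n = 93 + 97t. Substituting into n ≡ 19 (mod 191) gives 97t ≡ 117 (mod 191), and since 97⁻¹ ≡ 128 (mod 191), t ≡ 78. Hence n ≡ 93 + 97·78 = 7659 (mod 18527).
From n ≡ 7659 (mod 18527) write n = 7659 + 18527t. Substituting into n ≡ 6 (mod 127) gives 18527t ≡ 94 (mod 127), and since 112⁻¹ ≡ 110 (mod 127), t ≡ 53. Hence n ≡ 7659 + 18527·53 = 989590 (mod 2352929).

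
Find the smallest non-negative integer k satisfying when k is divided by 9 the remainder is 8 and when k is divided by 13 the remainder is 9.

35

From k ≡ 8 (mod 9) write k = 8 + 9t. Substituting into k ≡ 9 (mod 13) gives 9t ≡ 1 (mod 13), and since 9⁻¹ ≡ 3 (mod 13), t ≡ 3. Hence k ≡ 8 + 9·3 = 35 (mod 117).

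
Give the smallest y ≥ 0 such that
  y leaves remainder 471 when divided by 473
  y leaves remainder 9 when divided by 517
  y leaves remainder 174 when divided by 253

gcd(473, 517) = 11 and 11 | (9 − 471), so the pair is consistent; merging gives y ≡ 16553 (mod 22231), where 22231 = lcm(473, 517).
gcd(22231, 253) = 11 and 11 | (174 − 16553), so the pair is consistent; merging gives y ≡ 483404 (mod 511313), where 511313 = lcm(22231, 253).
The solution is unique modulo lcm(473, 517, 253) = 511313.

483404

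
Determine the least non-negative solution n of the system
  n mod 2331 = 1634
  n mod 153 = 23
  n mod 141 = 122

204431

gcd(2331, 153) = 9 and 9 | (23 − 1634), so the pair is consistent; merging gives n ≡ 6296 (mod 39627), where 39627 = lcm(2331, 153).
gcd(39627, 141) = 3 and 3 | (122 − 6296), so the pair is consistent; merging gives n ≡ 204431 (mod 1862469), where 1862469 = lcm(39627, 141).
The solution is unique modulo lcm(2331, 153, 141) = 1862469.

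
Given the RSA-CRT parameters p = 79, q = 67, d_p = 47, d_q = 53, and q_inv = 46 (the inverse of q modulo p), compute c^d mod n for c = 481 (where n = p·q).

m₁ = c^(d_p) mod p: c ≡ 7 (mod 79), and 7^47 mod 79 = 66.
m₂ = c^(d_q) mod q: c ≡ 12 (mod 67), and 12^53 mod 67 = 44.
h = q_inv·(m₁ − m₂) mod p = 46·(66 − 44) mod 79 = 64.
m = m₂ + h·q = 44 + 64·67 = 4332.

4332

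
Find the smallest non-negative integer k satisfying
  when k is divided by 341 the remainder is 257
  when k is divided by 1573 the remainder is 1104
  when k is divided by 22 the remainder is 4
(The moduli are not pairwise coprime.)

Combine the congruences pairwise.
gcd(341, 1573) = 11 and 11 | (1104 − 257), so the pair is consistent; merging gives k ≡ 15261 (mod 48763), where 48763 = lcm(341, 1573).
gcd(48763, 22) = 11 and 11 | (4 − 15261), so the pair is consistent; merging gives k ≡ 64024 (mod 97526), where 97526 = lcm(48763, 22).
The solution is unique modulo lcm(341, 1573, 22) = 97526.

64024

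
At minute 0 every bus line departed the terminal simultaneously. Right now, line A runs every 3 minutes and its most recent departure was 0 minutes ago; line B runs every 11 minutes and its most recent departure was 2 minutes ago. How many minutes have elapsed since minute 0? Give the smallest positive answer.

24

From t ≡ 0 (mod 3) write t = 0 + 3s. Substituting into t ≡ 2 (mod 11) gives 3s ≡ 2 (mod 11), and since 3⁻¹ ≡ 4 (mod 11), s ≡ 8. Hence t ≡ 0 + 3·8 = 24 (mod 33).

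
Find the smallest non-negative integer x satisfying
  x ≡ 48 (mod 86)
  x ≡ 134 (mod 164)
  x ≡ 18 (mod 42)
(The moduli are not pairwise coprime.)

56550

gcd(86, 164) = 2 and 2 | (134 − 48), so the pair is consistent; merging gives x ≡ 134 (mod 7052), where 7052 = lcm(86, 164).
gcd(7052, 42) = 2 and 2 | (18 − 134), so the pair is consistent; merging gives x ≡ 56550 (mod 148092), where 148092 = lcm(7052, 42).
The solution is unique modulo lcm(86, 164, 42) = 148092.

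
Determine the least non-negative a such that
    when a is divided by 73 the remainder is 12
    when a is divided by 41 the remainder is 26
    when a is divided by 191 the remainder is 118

350412

The moduli are pairwise coprime; N = 73·41·191 = 571663.
N/73 = 7831; 7831 ≡ 20 (mod 73); 20·11 ≡ 1, so inverse 11.
N/41 = 13943; 13943 ≡ 3 (mod 41); 3·14 ≡ 1, so inverse 14.
N/191 = 2993; 2993 ≡ 128 (mod 191); 128·97 ≡ 1, so inverse 97.
a ≡ 12·7831·11 + 26·13943·14 + 118·2993·97 = 40366822.
40366822 mod 571663 = 350412.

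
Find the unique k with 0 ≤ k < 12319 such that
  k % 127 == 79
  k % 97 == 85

5032

From k ≡ 79 (mod 127) write k = 79 + 127t. Substituting into k ≡ 85 (mod 97) gives 127t ≡ 6 (mod 97), and since 30⁻¹ ≡ 55 (mod 97), t ≡ 39. Hence k ≡ 79 + 127·39 = 5032 (mod 12319).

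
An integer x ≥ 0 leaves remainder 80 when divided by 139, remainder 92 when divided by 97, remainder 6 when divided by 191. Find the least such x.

1878109

The moduli are pairwise coprime; N = 139·97·191 = 2575253.
N/139 = 18527; 18527 ≡ 40 (mod 139); 40·73 ≡ 1, so inverse 73.
N/97 = 26549; 26549 ≡ 68 (mod 97); 68·10 ≡ 1, so inverse 10.
N/191 = 13483; 13483 ≡ 113 (mod 191); 113·71 ≡ 1, so inverse 71.
x ≡ 80·18527·73 + 92·26549·10 + 6·13483·71 = 138366518.
138366518 mod 2575253 = 1878109.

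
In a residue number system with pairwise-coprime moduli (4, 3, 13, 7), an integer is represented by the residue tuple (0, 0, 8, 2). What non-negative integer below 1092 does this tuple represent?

996

The moduli are pairwise coprime; N = 4·3·13·7 = 1092.
N/4 = 273; 273 ≡ 1 (mod 4), inverse 1.
N/3 = 364; 364 ≡ 1 (mod 3), inverse 1.
N/13 = 84; 84 ≡ 6 (mod 13); 6·11 ≡ 1, so inverse 11.
N/7 = 156; 156 ≡ 2 (mod 7); 2·4 ≡ 1, so inverse 4.
x ≡ 0·273·1 + 0·364·1 + 8·84·11 + 2·156·4 = 8640.
8640 mod 1092 = 996.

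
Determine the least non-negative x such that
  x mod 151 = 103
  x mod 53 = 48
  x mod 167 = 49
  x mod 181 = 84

191381882

The moduli are pairwise coprime; N = 151·53·167·181 = 241906681.
N/151 = 1602031; 1602031 ≡ 72 (mod 151); 72·86 ≡ 1, so inverse 86.
N/53 = 4564277; 4564277 ≡ 23 (mod 53); 23·30 ≡ 1, so inverse 30.
N/167 = 1448543; 1448543 ≡ 152 (mod 167); 152·89 ≡ 1, so inverse 89.
N/181 = 1336501; 1336501 ≡ 178 (mod 181); 178·60 ≡ 1, so inverse 60.
x ≡ 103·1602031·86 + 48·4564277·30 + 49·1448543·89 + 84·1336501·60 = 33816410541.
33816410541 mod 241906681 = 191381882.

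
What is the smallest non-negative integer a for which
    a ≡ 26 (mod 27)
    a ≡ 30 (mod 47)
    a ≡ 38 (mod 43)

22355

From a ≡ 26 (mod 27) write a = 26 + 27t. Substituting into a ≡ 30 (mod 47) gives 27t ≡ 4 (mod 47), and since 27⁻¹ ≡ 7 (mod 47), t ≡ 28. Hence a ≡ 26 + 27·28 = 782 (mod 1269).
From a ≡ 782 (mod 1269) write a = 782 + 1269t. Substituting into a ≡ 38 (mod 43) gives 1269t ≡ 30 (mod 43), and since 22⁻¹ ≡ 2 (mod 43), t ≡ 17. Hence a ≡ 782 + 1269·17 = 22355 (mod 54567).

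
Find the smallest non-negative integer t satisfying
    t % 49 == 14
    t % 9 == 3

210

From t ≡ 14 (mod 49) write t = 14 + 49s. Substituting into t ≡ 3 (mod 9) gives 49s ≡ 7 (mod 9), and since 4⁻¹ ≡ 7 (mod 9), s ≡ 4. Hence t ≡ 14 + 49·4 = 210 (mod 441).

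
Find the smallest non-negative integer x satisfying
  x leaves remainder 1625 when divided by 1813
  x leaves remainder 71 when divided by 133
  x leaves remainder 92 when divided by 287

Combine the congruences pairwise.
gcd(1813, 133) = 7 and 7 | (71 − 1625), so the pair is consistent; merging gives x ≡ 19755 (mod 34447), where 34447 = lcm(1813, 133).
gcd(34447, 287) = 7 and 7 | (92 − 19755), so the pair is consistent; merging gives x ≡ 708695 (mod 1412327), where 1412327 = lcm(34447, 287).
The solution is unique modulo lcm(1813, 133, 287) = 1412327.

708695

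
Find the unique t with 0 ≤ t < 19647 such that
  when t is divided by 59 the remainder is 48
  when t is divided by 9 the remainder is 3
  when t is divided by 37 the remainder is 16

From t ≡ 48 (mod 59) write t = 48 + 59s. Substituting into t ≡ 3 (mod 9) gives 59s ≡ 0 (mod 9), and since 5⁻¹ ≡ 2 (mod 9), s ≡ 0. Hence t ≡ 48 + 59·0 = 48 (mod 531).
From t ≡ 48 (mod 531) write t = 48 + 531s. Substituting into t ≡ 16 (mod 37) gives 531s ≡ 5 (mod 37), and since 13⁻¹ ≡ 20 (mod 37), s ≡ 26. Hence t ≡ 48 + 531·26 = 13854 (mod 19647).

13854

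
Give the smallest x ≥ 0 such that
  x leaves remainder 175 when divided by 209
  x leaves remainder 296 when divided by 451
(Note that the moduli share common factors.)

gcd(209, 451) = 11 and 11 | (296 − 175), so the pair is consistent; merging gives x ≡ 4355 (mod 8569), where 8569 = lcm(209, 451).
The solution is unique modulo lcm(209, 451) = 8569.

4355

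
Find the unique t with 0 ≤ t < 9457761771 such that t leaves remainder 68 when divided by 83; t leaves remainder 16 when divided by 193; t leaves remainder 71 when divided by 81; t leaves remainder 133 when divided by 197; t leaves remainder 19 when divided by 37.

Combine the congruences pairwise.
From t ≡ 68 (mod 83) write t = 68 + 83s. Substituting into t ≡ 16 (mod 193) gives 83s ≡ 141 (mod 193), and since 83⁻¹ ≡ 100 (mod 193), s ≡ 11. Hence t ≡ 68 + 83·11 = 981 (mod 16019).
From t ≡ 981 (mod 16019) write t = 981 + 16019s. Substituting into t ≡ 71 (mod 81) gives 16019s ≡ 62 (mod 81), and since 62⁻¹ ≡ 17 (mod 81), s ≡ 1. Hence t ≡ 981 + 16019·1 = 17000 (mod 1297539).
From t ≡ 17000 (mod 1297539) write t = 17000 + 1297539s. Substituting into t ≡ 133 (mod 197) gives 1297539s ≡ 75 (mod 197), and since 97⁻¹ ≡ 65 (mod 197), s ≡ 147. Hence t ≡ 17000 + 1297539·147 = 190755233 (mod 255615183).
From t ≡ 190755233 (mod 255615183) write t = 190755233 + 255615183s. Substituting into t ≡ 19 (mod 37) gives 255615183s ≡ 25 (mod 37), and since 17⁻¹ ≡ 24 (mod 37), s ≡ 8. Hence t ≡ 190755233 + 255615183·8 = 2235676697 (mod 9457761771).

2235676697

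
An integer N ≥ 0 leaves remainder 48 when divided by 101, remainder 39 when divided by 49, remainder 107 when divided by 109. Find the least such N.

From N ≡ 48 (mod 101) write N = 48 + 101t. Substituting into N ≡ 39 (mod 49) gives 101t ≡ 40 (mod 49), and since 3⁻¹ ≡ 33 (mod 49), t ≡ 46. Hence N ≡ 48 + 101·46 = 4694 (mod 4949).
From N ≡ 4694 (mod 4949) write N = 4694 + 4949t. Substituting into N ≡ 107 (mod 109) gives 4949t ≡ 100 (mod 109), and since 44⁻¹ ≡ 57 (mod 109), t ≡ 32. Hence N ≡ 4694 + 4949·32 = 163062 (mod 539441).

163062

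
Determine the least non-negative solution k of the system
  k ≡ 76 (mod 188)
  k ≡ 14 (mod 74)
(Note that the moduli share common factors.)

Combine the congruences pairwise.
gcd(188, 74) = 2 and 2 | (14 − 76), so the pair is consistent; merging gives k ≡ 828 (mod 6956), where 6956 = lcm(188, 74).
The solution is unique modulo lcm(188, 74) = 6956.

828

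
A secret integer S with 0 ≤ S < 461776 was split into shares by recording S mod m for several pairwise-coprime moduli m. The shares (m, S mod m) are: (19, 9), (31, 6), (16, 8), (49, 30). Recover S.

The moduli are pairwise coprime; N = 19·31·16·49 = 461776.
N/19 = 24304; 24304 ≡ 3 (mod 19); 3·13 ≡ 1, so inverse 13.
N/31 = 14896; 14896 ≡ 16 (mod 31); 16·2 ≡ 1, so inverse 2.
N/16 = 28861; 28861 ≡ 13 (mod 16); 13·5 ≡ 1, so inverse 5.
N/49 = 9424; 9424 ≡ 16 (mod 49); 16·46 ≡ 1, so inverse 46.
S ≡ 9·24304·13 + 6·14896·2 + 8·28861·5 + 30·9424·46 = 17181880.
17181880 mod 461776 = 96168.

96168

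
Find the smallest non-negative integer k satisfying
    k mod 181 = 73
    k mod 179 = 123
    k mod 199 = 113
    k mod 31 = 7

The moduli are pairwise coprime; N = 181·179·199·31 = 199869431.
N/181 = 1104251; 1104251 ≡ 151 (mod 181); 151·6 ≡ 1, so inverse 6.
N/179 = 1116589; 1116589 ≡ 166 (mod 179); 166·55 ≡ 1, so inverse 55.
N/199 = 1004369; 1004369 ≡ 16 (mod 199); 16·112 ≡ 1, so inverse 112.
N/31 = 6447401; 6447401 ≡ 21 (mod 31); 21·3 ≡ 1, so inverse 3.
k ≡ 73·1104251·6 + 123·1116589·55 + 113·1004369·112 + 7·6447401·3 = 20884076008.
20884076008 mod 199869431 = 97655184.

97655184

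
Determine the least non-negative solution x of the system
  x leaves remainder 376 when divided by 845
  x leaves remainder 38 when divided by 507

2066

gcd(845, 507) = 169 and 169 | (38 − 376), so the pair is consistent; merging gives x ≡ 2066 (mod 2535), where 2535 = lcm(845, 507).
The solution is unique modulo lcm(845, 507) = 2535.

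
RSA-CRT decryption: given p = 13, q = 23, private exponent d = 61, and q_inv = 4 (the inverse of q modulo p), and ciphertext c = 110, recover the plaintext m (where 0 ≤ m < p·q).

123

d_p = d mod (p−1) = 61 mod 12 = 1; d_q = d mod (q−1) = 17.
m₁ = c^(d_p) mod p: c ≡ 6 (mod 13), and 6^1 mod 13 = 6.
m₂ = c^(d_q) mod q: c ≡ 18 (mod 23), and 18^17 mod 23 = 8.
h = q_inv·(m₁ − m₂) mod p = 4·(6 − 8) mod 13 = 5.
m = m₂ + h·q = 8 + 5·23 = 123.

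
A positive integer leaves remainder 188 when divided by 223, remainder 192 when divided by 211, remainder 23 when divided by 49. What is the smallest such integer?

2149016

The moduli are pairwise coprime; N = 223·211·49 = 2305597.
N/223 = 10339; 10339 ≡ 81 (mod 223); 81·212 ≡ 1, so inverse 212.
N/211 = 10927; 10927 ≡ 166 (mod 211); 166·75 ≡ 1, so inverse 75.
N/49 = 47053; 47053 ≡ 13 (mod 49); 13·34 ≡ 1, so inverse 34.
k ≡ 188·10339·212 + 192·10927·75 + 23·47053·34 = 606215430.
606215430 mod 2305597 = 2149016.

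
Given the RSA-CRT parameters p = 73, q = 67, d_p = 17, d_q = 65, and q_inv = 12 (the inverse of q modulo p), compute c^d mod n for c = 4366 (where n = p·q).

1870

m₁ = c^(d_p) mod p: c ≡ 59 (mod 73), and 59^17 mod 73 = 45.
m₂ = c^(d_q) mod q: c ≡ 11 (mod 67), and 11^65 mod 67 = 61.
h = q_inv·(m₁ − m₂) mod p = 12·(45 − 61) mod 73 = 27.
m = m₂ + h·q = 61 + 27·67 = 1870.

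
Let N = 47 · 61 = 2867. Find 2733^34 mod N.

Mod 47: 2733 ≡ 7; 7^34 ≡ 36 (mod 47).
Mod 61: 2733 ≡ 49; 49^34 ≡ 57 (mod 61).
Combine by CRT: x ≡ 36 (mod 47), x ≡ 57 (mod 61) ⇒ x ≡ 1399 (mod 2867).

1399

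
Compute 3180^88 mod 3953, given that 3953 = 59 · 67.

Mod 59: 3180 ≡ 53; by Fermat, exponent reduces to 88 mod 58 = 30; 53^30 ≡ 53 (mod 59).
Mod 67: 3180 ≡ 31; by Fermat, exponent reduces to 88 mod 66 = 22; 31^22 ≡ 29 (mod 67).
Combine by CRT: x ≡ 53 (mod 59), x ≡ 29 (mod 67) ⇒ x ≡ 230 (mod 3953).

230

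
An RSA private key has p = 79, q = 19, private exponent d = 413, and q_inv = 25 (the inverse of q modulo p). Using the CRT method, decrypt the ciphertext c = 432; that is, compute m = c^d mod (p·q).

d_p = d mod (p−1) = 413 mod 78 = 23; d_q = d mod (q−1) = 17.
m₁ = c^(d_p) mod p: c ≡ 37 (mod 79), and 37^23 mod 79 = 75.
m₂ = c^(d_q) mod q: c ≡ 14 (mod 19), and 14^17 mod 19 = 15.
h = q_inv·(m₁ − m₂) mod p = 25·(75 − 15) mod 79 = 78.
m = m₂ + h·q = 15 + 78·19 = 1497.

1497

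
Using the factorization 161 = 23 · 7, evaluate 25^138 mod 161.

Mod 23: 25 ≡ 2; by Fermat, exponent reduces to 138 mod 22 = 6; 2^6 ≡ 18 (mod 23).
Mod 7: 25 ≡ 4; since 6 | 138, by Fermat 4^138 ≡ 1 (mod 7).
Combine by CRT: x ≡ 18 (mod 23), x ≡ 1 (mod 7) ⇒ x ≡ 64 (mod 161).

64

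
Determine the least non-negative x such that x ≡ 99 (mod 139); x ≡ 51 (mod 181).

3852

Combine the congruences pairwise.
From x ≡ 99 (mod 139) write x = 99 + 139t. Substituting into x ≡ 51 (mod 181) gives 139t ≡ 133 (mod 181), and since 139⁻¹ ≡ 56 (mod 181), t ≡ 27. Hence x ≡ 99 + 139·27 = 3852 (mod 25159).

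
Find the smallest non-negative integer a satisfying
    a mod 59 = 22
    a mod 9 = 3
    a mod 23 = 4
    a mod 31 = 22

From a ≡ 22 (mod 59) write a = 22 + 59t. Substituting into a ≡ 3 (mod 9) gives 59t ≡ 8 (mod 9), and since 5⁻¹ ≡ 2 (mod 9), t ≡ 7. Hence a ≡ 22 + 59·7 = 435 (mod 531).
From a ≡ 435 (mod 531) write a = 435 + 531t. Substituting into a ≡ 4 (mod 23) gives 531t ≡ 6 (mod 23), and since 2⁻¹ ≡ 12 (mod 23), t ≡ 3. Hence a ≡ 435 + 531·3 = 2028 (mod 12213).
From a ≡ 2028 (mod 12213) write a = 2028 + 12213t. Substituting into a ≡ 22 (mod 31) gives 12213t ≡ 9 (mod 31), and since 30⁻¹ ≡ 30 (mod 31), t ≡ 22. Hence a ≡ 2028 + 12213·22 = 270714 (mod 378603).

270714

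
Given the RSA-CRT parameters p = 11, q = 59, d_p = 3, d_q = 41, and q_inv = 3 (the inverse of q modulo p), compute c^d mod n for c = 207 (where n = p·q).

564

m₁ = c^(d_p) mod p: c ≡ 9 (mod 11), and 9^3 mod 11 = 3.
m₂ = c^(d_q) mod q: c ≡ 30 (mod 59), and 30^41 mod 59 = 33.
h = q_inv·(m₁ − m₂) mod p = 3·(3 − 33) mod 11 = 9.
m = m₂ + h·q = 33 + 9·59 = 564.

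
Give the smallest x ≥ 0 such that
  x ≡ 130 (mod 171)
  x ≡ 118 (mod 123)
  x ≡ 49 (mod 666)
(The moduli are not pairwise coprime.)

Combine the congruences pairwise.
gcd(171, 123) = 3 and 3 | (118 − 130), so the pair is consistent; merging gives x ≡ 1840 (mod 7011), where 7011 = lcm(171, 123).
gcd(7011, 666) = 9 and 9 | (49 − 1840), so the pair is consistent; merging gives x ≡ 471577 (mod 518814), where 518814 = lcm(7011, 666).
The solution is unique modulo lcm(171, 123, 666) = 518814.

471577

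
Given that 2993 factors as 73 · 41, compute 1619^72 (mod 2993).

Mod 73: 1619 ≡ 13; since 72 | 72, by Fermat 13^72 ≡ 1 (mod 73).
Mod 41: 1619 ≡ 20; by Fermat, exponent reduces to 72 mod 40 = 32; 20^32 ≡ 10 (mod 41).
Combine by CRT: x ≡ 1 (mod 73), x ≡ 10 (mod 41) ⇒ x ≡ 2921 (mod 2993).

2921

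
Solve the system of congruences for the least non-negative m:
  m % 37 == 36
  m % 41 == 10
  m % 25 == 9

34409

Combine the congruences pairwise.
From m ≡ 36 (mod 37) write m = 36 + 37t. Substituting into m ≡ 10 (mod 41) gives 37t ≡ 15 (mod 41), and since 37⁻¹ ≡ 10 (mod 41), t ≡ 27. Hence m ≡ 36 + 37·27 = 1035 (mod 1517).
From m ≡ 1035 (mod 1517) write m = 1035 + 1517t. Substituting into m ≡ 9 (mod 25) gives 1517t ≡ 24 (mod 25), and since 17⁻¹ ≡ 3 (mod 25), t ≡ 22. Hence m ≡ 1035 + 1517·22 = 34409 (mod 37925).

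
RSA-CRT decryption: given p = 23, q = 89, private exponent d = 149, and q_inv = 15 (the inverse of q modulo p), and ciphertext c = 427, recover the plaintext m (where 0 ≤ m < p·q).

d_p = d mod (p−1) = 149 mod 22 = 17; d_q = d mod (q−1) = 61.
m₁ = c^(d_p) mod p: c ≡ 13 (mod 23), and 13^17 mod 23 = 6.
m₂ = c^(d_q) mod q: c ≡ 71 (mod 89), and 71^61 mod 89 = 10.
h = q_inv·(m₁ − m₂) mod p = 15·(6 − 10) mod 23 = 9.
m = m₂ + h·q = 10 + 9·89 = 811.

811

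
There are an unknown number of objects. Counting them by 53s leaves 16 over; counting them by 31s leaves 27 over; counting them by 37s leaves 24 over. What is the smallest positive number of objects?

From N ≡ 16 (mod 53) write N = 16 + 53t. Substituting into N ≡ 27 (mod 31) gives 53t ≡ 11 (mod 31), and since 22⁻¹ ≡ 24 (mod 31), t ≡ 16. Hence N ≡ 16 + 53·16 = 864 (mod 1643).
From N ≡ 864 (mod 1643) write N = 864 + 1643t. Substituting into N ≡ 24 (mod 37) gives 1643t ≡ 11 (mod 37), and since 15⁻¹ ≡ 5 (mod 37), t ≡ 18. Hence N ≡ 864 + 1643·18 = 30438 (mod 60791).

30438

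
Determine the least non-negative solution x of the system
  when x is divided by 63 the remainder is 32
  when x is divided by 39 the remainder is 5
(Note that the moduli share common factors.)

gcd(63, 39) = 3 and 3 | (5 − 32), so the pair is consistent; merging gives x ≡ 473 (mod 819), where 819 = lcm(63, 39).
The solution is unique modulo lcm(63, 39) = 819.

473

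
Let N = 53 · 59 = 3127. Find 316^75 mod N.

Mod 53: 316 ≡ 51; by Fermat, exponent reduces to 75 mod 52 = 23; 51^23 ≡ 20 (mod 53).
Mod 59: 316 ≡ 21; by Fermat, exponent reduces to 75 mod 58 = 17; 21^17 ≡ 48 (mod 59).
Combine by CRT: x ≡ 20 (mod 53), x ≡ 48 (mod 59) ⇒ x ≡ 815 (mod 3127).

815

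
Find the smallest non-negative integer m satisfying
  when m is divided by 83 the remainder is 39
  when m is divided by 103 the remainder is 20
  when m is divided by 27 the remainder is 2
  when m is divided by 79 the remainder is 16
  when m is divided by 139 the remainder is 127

382733291

From m ≡ 39 (mod 83) write m = 39 + 83t. Substituting into m ≡ 20 (mod 103) gives 83t ≡ 84 (mod 103), and since 83⁻¹ ≡ 36 (mod 103), t ≡ 37. Hence m ≡ 39 + 83·37 = 3110 (mod 8549).
From m ≡ 3110 (mod 8549) write m = 3110 + 8549t. Substituting into m ≡ 2 (mod 27) gives 8549t ≡ 24 (mod 27), and since 17⁻¹ ≡ 8 (mod 27), t ≡ 3. Hence m ≡ 3110 + 8549·3 = 28757 (mod 230823).
From m ≡ 28757 (mod 230823) write m = 28757 + 230823t. Substituting into m ≡ 16 (mod 79) gives 230823t ≡ 15 (mod 79), and since 64⁻¹ ≡ 21 (mod 79), t ≡ 78. Hence m ≡ 28757 + 230823·78 = 18032951 (mod 18235017).
From m ≡ 18032951 (mod 18235017) write m = 18032951 + 18235017t. Substituting into m ≡ 127 (mod 139) gives 18235017t ≡ 63 (mod 139), and since 24⁻¹ ≡ 29 (mod 139), t ≡ 20. Hence m ≡ 18032951 + 18235017·20 = 382733291 (mod 2534667363).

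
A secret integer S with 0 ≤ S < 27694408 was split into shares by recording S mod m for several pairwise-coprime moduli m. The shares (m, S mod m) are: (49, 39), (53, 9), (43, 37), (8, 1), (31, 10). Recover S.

17640529

The moduli are pairwise coprime; N = 49·53·43·8·31 = 27694408.
N/49 = 565192; 565192 ≡ 26 (mod 49); 26·17 ≡ 1, so inverse 17.
N/53 = 522536; 522536 ≡ 9 (mod 53); 9·6 ≡ 1, so inverse 6.
N/43 = 644056; 644056 ≡ 2 (mod 43); 2·22 ≡ 1, so inverse 22.
N/8 = 3461801; 3461801 ≡ 1 (mod 8), inverse 1.
N/31 = 893368; 893368 ≡ 10 (mod 31); 10·28 ≡ 1, so inverse 28.
S ≡ 39·565192·17 + 9·522536·6 + 37·644056·22 + 1·3461801·1 + 10·893368·28 = 1180805665.
1180805665 mod 27694408 = 17640529.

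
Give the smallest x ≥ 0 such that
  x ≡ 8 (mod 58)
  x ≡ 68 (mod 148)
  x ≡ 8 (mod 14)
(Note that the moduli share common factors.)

5692

Combine the congruences pairwise.
gcd(58, 148) = 2 and 2 | (68 − 8), so the pair is consistent; merging gives x ≡ 1400 (mod 4292), where 4292 = lcm(58, 148).
gcd(4292, 14) = 2 and 2 | (8 − 1400), so the pair is consistent; merging gives x ≡ 5692 (mod 30044), where 30044 = lcm(4292, 14).
The solution is unique modulo lcm(58, 148, 14) = 30044.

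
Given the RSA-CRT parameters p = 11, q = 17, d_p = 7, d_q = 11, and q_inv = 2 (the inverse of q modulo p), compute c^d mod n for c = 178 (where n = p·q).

172

m₁ = c^(d_p) mod p: c ≡ 2 (mod 11), and 2^7 mod 11 = 7.
m₂ = c^(d_q) mod q: c ≡ 8 (mod 17), and 8^11 mod 17 = 2.
h = q_inv·(m₁ − m₂) mod p = 2·(7 − 2) mod 11 = 10.
m = m₂ + h·q = 2 + 10·17 = 172.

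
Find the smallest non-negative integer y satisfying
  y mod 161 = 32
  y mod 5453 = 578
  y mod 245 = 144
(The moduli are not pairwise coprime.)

gcd(161, 5453) = 7 and 7 | (578 − 32), so the pair is consistent; merging gives y ≡ 16937 (mod 125419), where 125419 = lcm(161, 5453).
gcd(125419, 245) = 7 and 7 | (144 − 16937), so the pair is consistent; merging gives y ≡ 2274479 (mod 4389665), where 4389665 = lcm(125419, 245).
The solution is unique modulo lcm(161, 5453, 245) = 4389665.

2274479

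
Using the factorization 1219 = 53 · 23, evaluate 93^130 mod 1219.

1

Mod 53: 93 ≡ 40; by Fermat, exponent reduces to 130 mod 52 = 26; 40^26 ≡ 1 (mod 53).
Mod 23: 93 ≡ 1; by Fermat, exponent reduces to 130 mod 22 = 20; 1^20 ≡ 1 (mod 23).
Combine by CRT: x ≡ 1 (mod 53), x ≡ 1 (mod 23) ⇒ x ≡ 1 (mod 1219).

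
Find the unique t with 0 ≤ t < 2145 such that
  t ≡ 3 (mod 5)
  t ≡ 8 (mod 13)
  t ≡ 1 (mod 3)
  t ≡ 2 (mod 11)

1828

The moduli are pairwise coprime; N = 5·13·3·11 = 2145.
N/5 = 429; 429 ≡ 4 (mod 5); 4·4 ≡ 1, so inverse 4.
N/13 = 165; 165 ≡ 9 (mod 13); 9·3 ≡ 1, so inverse 3.
N/3 = 715; 715 ≡ 1 (mod 3), inverse 1.
N/11 = 195; 195 ≡ 8 (mod 11); 8·7 ≡ 1, so inverse 7.
t ≡ 3·429·4 + 8·165·3 + 1·715·1 + 2·195·7 = 12553.
12553 mod 2145 = 1828.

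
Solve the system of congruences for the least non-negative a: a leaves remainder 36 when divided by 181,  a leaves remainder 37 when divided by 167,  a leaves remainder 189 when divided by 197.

3931718

The moduli are pairwise coprime; N = 181·167·197 = 5954719.
N/181 = 32899; 32899 ≡ 138 (mod 181); 138·101 ≡ 1, so inverse 101.
N/167 = 35657; 35657 ≡ 86 (mod 167); 86·134 ≡ 1, so inverse 134.
N/197 = 30227; 30227 ≡ 86 (mod 197); 86·126 ≡ 1, so inverse 126.
a ≡ 36·32899·101 + 37·35657·134 + 189·30227·126 = 1016233948.
1016233948 mod 5954719 = 3931718.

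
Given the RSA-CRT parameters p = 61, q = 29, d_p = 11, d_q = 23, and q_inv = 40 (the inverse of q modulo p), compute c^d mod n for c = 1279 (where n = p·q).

1429

m₁ = c^(d_p) mod p: c ≡ 59 (mod 61), and 59^11 mod 61 = 26.
m₂ = c^(d_q) mod q: c ≡ 3 (mod 29), and 3^23 mod 29 = 8.
h = q_inv·(m₁ − m₂) mod p = 40·(26 − 8) mod 61 = 49.
m = m₂ + h·q = 8 + 49·29 = 1429.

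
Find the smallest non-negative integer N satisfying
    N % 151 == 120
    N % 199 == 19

From N ≡ 120 (mod 151) write N = 120 + 151t. Substituting into N ≡ 19 (mod 199) gives 151t ≡ 98 (mod 199), and since 151⁻¹ ≡ 29 (mod 199), t ≡ 56. Hence N ≡ 120 + 151·56 = 8576 (mod 30049).

8576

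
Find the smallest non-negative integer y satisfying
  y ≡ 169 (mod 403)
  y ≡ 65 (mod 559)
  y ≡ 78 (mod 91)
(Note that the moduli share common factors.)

110188

Combine the congruences pairwise.
gcd(403, 559) = 13 and 13 | (65 − 169), so the pair is consistent; merging gives y ≡ 6214 (mod 17329), where 17329 = lcm(403, 559).
gcd(17329, 91) = 13 and 13 | (78 − 6214), so the pair is consistent; merging gives y ≡ 110188 (mod 121303), where 121303 = lcm(17329, 91).
The solution is unique modulo lcm(403, 559, 91) = 121303.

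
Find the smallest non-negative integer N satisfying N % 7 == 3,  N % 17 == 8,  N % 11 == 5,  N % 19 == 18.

18980

The moduli are pairwise coprime; M = 7·17·11·19 = 24871.
M/7 = 3553; 3553 ≡ 4 (mod 7); 4·2 ≡ 1, so inverse 2.
M/17 = 1463; 1463 ≡ 1 (mod 17), inverse 1.
M/11 = 2261; 2261 ≡ 6 (mod 11); 6·2 ≡ 1, so inverse 2.
M/19 = 1309; 1309 ≡ 17 (mod 19); 17·9 ≡ 1, so inverse 9.
N ≡ 3·3553·2 + 8·1463·1 + 5·2261·2 + 18·1309·9 = 267690.
267690 mod 24871 = 18980.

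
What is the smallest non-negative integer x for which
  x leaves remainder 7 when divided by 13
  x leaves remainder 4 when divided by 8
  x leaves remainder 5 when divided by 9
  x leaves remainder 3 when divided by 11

8132

From x ≡ 7 (mod 13) write x = 7 + 13t. Substituting into x ≡ 4 (mod 8) gives 13t ≡ 5 (mod 8), and since 5⁻¹ ≡ 5 (mod 8), t ≡ 1. Hence x ≡ 7 + 13·1 = 20 (mod 104).
From x ≡ 20 (mod 104) write x = 20 + 104t. Substituting into x ≡ 5 (mod 9) gives 104t ≡ 3 (mod 9), and since 5⁻¹ ≡ 2 (mod 9), t ≡ 6. Hence x ≡ 20 + 104·6 = 644 (mod 936).
From x ≡ 644 (mod 936) write x = 644 + 936t. Substituting into x ≡ 3 (mod 11) gives 936t ≡ 8 (mod 11), and since 1⁻¹ ≡ 1 (mod 11), t ≡ 8. Hence x ≡ 644 + 936·8 = 8132 (mod 10296).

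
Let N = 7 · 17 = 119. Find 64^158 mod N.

Mod 7: 64 ≡ 1; by Fermat, exponent reduces to 158 mod 6 = 2; 1^2 ≡ 1 (mod 7).
Mod 17: 64 ≡ 13; by Fermat, exponent reduces to 158 mod 16 = 14; 13^14 ≡ 16 (mod 17).
Combine by CRT: x ≡ 1 (mod 7), x ≡ 16 (mod 17) ⇒ x ≡ 50 (mod 119).

50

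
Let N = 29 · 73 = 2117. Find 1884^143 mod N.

318

Mod 29: 1884 ≡ 28; by Fermat, exponent reduces to 143 mod 28 = 3; 28^3 ≡ 28 (mod 29).
Mod 73: 1884 ≡ 59; by Fermat, exponent reduces to 143 mod 72 = 71; 59^71 ≡ 26 (mod 73).
Combine by CRT: x ≡ 28 (mod 29), x ≡ 26 (mod 73) ⇒ x ≡ 318 (mod 2117).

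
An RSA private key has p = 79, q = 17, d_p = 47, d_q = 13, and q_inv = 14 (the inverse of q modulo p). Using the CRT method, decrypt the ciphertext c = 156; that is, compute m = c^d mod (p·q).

m₁ = c^(d_p) mod p: c ≡ 77 (mod 79), and 77^47 mod 79 = 60.
m₂ = c^(d_q) mod q: c ≡ 3 (mod 17), and 3^13 mod 17 = 12.
h = q_inv·(m₁ − m₂) mod p = 14·(60 − 12) mod 79 = 40.
m = m₂ + h·q = 12 + 40·17 = 692.

692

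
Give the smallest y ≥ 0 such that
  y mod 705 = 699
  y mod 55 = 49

gcd(705, 55) = 5 and 5 | (49 − 699), so the pair is consistent; merging gives y ≡ 7749 (mod 7755), where 7755 = lcm(705, 55).
The solution is unique modulo lcm(705, 55) = 7755.

7749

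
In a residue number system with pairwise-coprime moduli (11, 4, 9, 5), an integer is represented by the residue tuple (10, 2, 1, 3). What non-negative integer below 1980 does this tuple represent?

1198

The moduli are pairwise coprime; N = 11·4·9·5 = 1980.
N/11 = 180; 180 ≡ 4 (mod 11); 4·3 ≡ 1, so inverse 3.
N/4 = 495; 495 ≡ 3 (mod 4); 3·3 ≡ 1, so inverse 3.
N/9 = 220; 220 ≡ 4 (mod 9); 4·7 ≡ 1, so inverse 7.
N/5 = 396; 396 ≡ 1 (mod 5), inverse 1.
x ≡ 10·180·3 + 2·495·3 + 1·220·7 + 3·396·1 = 11098.
11098 mod 1980 = 1198.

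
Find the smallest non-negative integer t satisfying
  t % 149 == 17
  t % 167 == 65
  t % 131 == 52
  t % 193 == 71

The moduli are pairwise coprime; N = 149·167·131·193 = 629116889.
N/149 = 4222261; 4222261 ≡ 48 (mod 149); 48·59 ≡ 1, so inverse 59.
N/167 = 3767167; 3767167 ≡ 148 (mod 167); 148·123 ≡ 1, so inverse 123.
N/131 = 4802419; 4802419 ≡ 90 (mod 131); 90·115 ≡ 1, so inverse 115.
N/193 = 3259673; 3259673 ≡ 96 (mod 193); 96·191 ≡ 1, so inverse 191.
t ≡ 17·4222261·59 + 65·3767167·123 + 52·4802419·115 + 71·3259673·191 = 107276319121.
107276319121 mod 629116889 = 326447991.

326447991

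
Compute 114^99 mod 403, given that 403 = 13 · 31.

Mod 13: 114 ≡ 10; by Fermat, exponent reduces to 99 mod 12 = 3; 10^3 ≡ 12 (mod 13).
Mod 31: 114 ≡ 21; by Fermat, exponent reduces to 99 mod 30 = 9; 21^9 ≡ 15 (mod 31).
Combine by CRT: x ≡ 12 (mod 13), x ≡ 15 (mod 31) ⇒ x ≡ 77 (mod 403).

77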